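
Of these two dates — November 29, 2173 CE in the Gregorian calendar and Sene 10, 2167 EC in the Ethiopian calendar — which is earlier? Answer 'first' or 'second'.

The two dates have Julian Day Numbers 2515065 and 2515631 respectively.
Since 2515065 < 2515631, the first date comes first.

first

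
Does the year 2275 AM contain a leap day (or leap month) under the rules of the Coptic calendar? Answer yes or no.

2275 mod 4 = 3; in the Coptic calendar a year is leap when year mod 4 = 3, so it is a leap year.

yes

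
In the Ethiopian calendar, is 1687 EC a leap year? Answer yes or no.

1687 mod 4 = 3; in the Ethiopian calendar a year is leap when year mod 4 = 3, so it is a leap year.

yes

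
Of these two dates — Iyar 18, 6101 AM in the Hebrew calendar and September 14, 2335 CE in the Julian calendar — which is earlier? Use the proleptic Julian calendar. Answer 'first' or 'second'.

The two dates have Julian Day Numbers 2576218 and 2574173 respectively.
Since 2574173 < 2576218, the second date comes first.

second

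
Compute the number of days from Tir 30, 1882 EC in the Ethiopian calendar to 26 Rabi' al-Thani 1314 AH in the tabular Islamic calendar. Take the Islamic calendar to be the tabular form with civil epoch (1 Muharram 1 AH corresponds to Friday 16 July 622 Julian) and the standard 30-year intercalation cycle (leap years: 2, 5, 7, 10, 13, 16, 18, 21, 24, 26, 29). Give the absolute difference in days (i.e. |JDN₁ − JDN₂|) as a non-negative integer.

First date → JDN 2411405; second date → JDN 2413837.
The interval is |2411405 − 2413837| = 2432 days.

2432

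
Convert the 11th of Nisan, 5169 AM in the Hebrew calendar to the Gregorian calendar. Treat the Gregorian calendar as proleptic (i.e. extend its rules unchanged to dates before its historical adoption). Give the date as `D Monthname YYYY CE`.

5 April 1409 CE

Julian Day Number of the source date = 2235781.
Converting JDN 2235781 to the Gregorian calendar gives 5 April 1409 CE.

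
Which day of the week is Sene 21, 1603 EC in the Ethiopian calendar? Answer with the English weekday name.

This is JDN 2309641 (25 June 1611 Gregorian).
JDN 2309641 mod 7 = 5, and JDN 0 was a Monday, so this is a Saturday.

Saturday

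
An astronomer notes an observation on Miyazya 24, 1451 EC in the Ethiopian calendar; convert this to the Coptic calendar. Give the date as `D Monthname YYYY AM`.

The source date corresponds to 28 April 1459 in the proleptic Gregorian calendar (JDN 2254066).
That day falls on 24 Parmouti 1175 AM in the Coptic calendar.

24 Parmouti 1175 AM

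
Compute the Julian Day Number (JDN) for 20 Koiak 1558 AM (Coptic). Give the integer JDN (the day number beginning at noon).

2393833

Equivalently 28 December 1841 (Gregorian).
JDN 2299161 is 15 October 1582 CE (Gregorian); the target day is +94672 days from there, so JDN = 2393833.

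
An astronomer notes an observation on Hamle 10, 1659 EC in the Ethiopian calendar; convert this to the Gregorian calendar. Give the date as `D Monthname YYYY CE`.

14 July 1667 CE

Both dates share Julian Day Number 2330114; in the Gregorian calendar that is 14 July 1667 CE.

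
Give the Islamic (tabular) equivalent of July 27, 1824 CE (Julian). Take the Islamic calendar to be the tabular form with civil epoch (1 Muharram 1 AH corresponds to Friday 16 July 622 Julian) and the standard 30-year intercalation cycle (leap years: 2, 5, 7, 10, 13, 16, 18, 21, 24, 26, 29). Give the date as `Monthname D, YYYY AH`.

Dhu al-Hijjah 12, 1239 AH

Julian Day Number of the source date = 2387482.
Converting JDN 2387482 to the tabular Islamic calendar gives 12 Dhu al-Hijjah 1239 AH.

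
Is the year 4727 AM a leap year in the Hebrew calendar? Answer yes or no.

Hebrew year 4727 is year 15 of its 19-year Metonic cycle; leap years are at positions 3, 6, 8, 11, 14, 17, 19, so it is a common year (12 months).

no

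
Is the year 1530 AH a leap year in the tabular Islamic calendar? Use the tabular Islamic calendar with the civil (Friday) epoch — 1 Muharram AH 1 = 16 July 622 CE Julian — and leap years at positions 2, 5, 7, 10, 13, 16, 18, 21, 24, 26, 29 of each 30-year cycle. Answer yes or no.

Year 1530 AH is year 30 of its 30-year cycle; leap positions are 2, 5, 7, 10, 13, 16, 18, 21, 24, 26, 29, so it is a common year (354 days).

no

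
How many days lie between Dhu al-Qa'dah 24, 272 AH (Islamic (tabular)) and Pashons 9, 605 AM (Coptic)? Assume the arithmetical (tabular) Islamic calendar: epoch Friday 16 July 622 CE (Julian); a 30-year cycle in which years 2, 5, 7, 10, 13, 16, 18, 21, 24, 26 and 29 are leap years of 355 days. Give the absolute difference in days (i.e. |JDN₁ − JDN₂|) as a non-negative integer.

JDN of the first date = 2044791.
JDN of the second date = 2045889.
|2045889 − 2044791| = 1098.

1098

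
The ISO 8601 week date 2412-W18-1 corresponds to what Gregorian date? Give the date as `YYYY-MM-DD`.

2412-04-30

ISO week 1 of 2412 is the week containing the first Thursday of 2412.
Week 18, day 1 (Monday) lands on 2412-04-30.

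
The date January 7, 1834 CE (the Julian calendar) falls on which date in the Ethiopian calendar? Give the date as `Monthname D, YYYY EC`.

Tir 12, 1826 EC

The source date corresponds to 19 January 1834 in the Gregorian calendar (JDN 2390933).
That day falls on 12 Tir 1826 EC in the Ethiopian calendar.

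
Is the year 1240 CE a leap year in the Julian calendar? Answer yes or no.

1240 mod 4 = 0, so it is a leap year in the Julian calendar.

yes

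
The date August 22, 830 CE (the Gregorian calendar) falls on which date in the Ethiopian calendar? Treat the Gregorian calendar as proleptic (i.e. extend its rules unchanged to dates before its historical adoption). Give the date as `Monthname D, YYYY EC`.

Nehase 25, 822 EC

Julian Day Number of the source date = 2024445.
Converting JDN 2024445 to the Ethiopian calendar gives 25 Nehase 822 EC.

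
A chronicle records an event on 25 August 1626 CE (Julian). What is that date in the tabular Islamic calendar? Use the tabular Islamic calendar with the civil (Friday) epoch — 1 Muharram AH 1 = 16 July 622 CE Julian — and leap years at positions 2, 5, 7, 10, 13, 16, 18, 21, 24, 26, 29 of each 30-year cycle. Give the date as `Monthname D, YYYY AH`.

Both dates share Julian Day Number 2315191; in the tabular Islamic calendar that is 12 Dhu al-Hijjah 1035 AH.

Dhu al-Hijjah 12, 1035 AH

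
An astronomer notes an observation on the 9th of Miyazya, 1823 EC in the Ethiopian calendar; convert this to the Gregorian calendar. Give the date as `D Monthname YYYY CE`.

Both dates share Julian Day Number 2389924; in the Gregorian calendar that is 16 April 1831 CE.

16 April 1831 CE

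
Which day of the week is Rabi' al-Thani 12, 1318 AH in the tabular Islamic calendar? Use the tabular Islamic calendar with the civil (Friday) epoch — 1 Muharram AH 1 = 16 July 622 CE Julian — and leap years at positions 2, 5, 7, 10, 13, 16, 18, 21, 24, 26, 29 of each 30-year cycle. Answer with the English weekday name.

Thursday

Equivalently 9 August 1900 Gregorian, JDN 2415241.
JDN 2415241 mod 7 = 3, and JDN 0 was a Monday, so this is a Thursday.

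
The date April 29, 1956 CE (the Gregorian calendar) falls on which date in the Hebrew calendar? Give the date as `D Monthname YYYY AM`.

18 Iyar 5716 AM

Julian Day Number of the source date = 2435593.
Converting JDN 2435593 to the Hebrew calendar gives 18 Iyar 5716 AM.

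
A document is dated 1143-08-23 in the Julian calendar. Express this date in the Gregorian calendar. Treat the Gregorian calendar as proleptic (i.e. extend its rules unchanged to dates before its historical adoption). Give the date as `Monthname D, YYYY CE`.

August 30, 1143 CE

For dates in this range the Gregorian date is 7 days ahead of the Julian.
23 August 1143 Julian + 7 days → 30 August 1143 Gregorian.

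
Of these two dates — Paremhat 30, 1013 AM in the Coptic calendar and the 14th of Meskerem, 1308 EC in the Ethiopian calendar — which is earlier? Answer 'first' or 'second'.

first

First date → JDN 2194872; second date → JDN 2201616.
JDN 2194872 < JDN 2201616, so the first date is earlier.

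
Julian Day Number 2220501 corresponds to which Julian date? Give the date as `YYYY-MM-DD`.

1367-05-27

JDN 2220501 is 4 June 1367 in the proleptic Gregorian calendar.
In the Julian calendar that day is 1367-05-27.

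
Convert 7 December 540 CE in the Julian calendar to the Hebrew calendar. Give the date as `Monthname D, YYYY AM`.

The source date corresponds to 9 December 540 in the proleptic Gregorian calendar (JDN 1918634).
That day falls on 22 Kislev 4301 AM in the Hebrew calendar.

Kislev 22, 4301 AM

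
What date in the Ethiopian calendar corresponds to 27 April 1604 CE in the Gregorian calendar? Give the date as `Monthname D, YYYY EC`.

Julian Day Number of the source date = 2307026.
Converting JDN 2307026 to the Ethiopian calendar gives 22 Miyazya 1596 EC.

Miyazya 22, 1596 EC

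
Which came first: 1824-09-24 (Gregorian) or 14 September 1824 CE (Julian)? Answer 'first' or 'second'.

The two dates have Julian Day Numbers 2387529 and 2387531 respectively.
Since 2387529 < 2387531, the first date comes first.

first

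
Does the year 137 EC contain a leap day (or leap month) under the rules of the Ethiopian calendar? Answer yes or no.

no

137 mod 4 = 1; in the Ethiopian calendar a year is leap when year mod 4 = 3, so it is a common year.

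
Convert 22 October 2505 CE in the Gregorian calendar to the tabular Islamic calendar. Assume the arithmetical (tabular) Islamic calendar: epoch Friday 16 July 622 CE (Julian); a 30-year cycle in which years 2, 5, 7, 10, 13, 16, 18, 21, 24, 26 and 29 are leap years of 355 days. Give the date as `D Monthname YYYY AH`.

Both dates share Julian Day Number 2636287; in the tabular Islamic calendar that is 22 Muharram 1942 AH.

22 Muharram 1942 AH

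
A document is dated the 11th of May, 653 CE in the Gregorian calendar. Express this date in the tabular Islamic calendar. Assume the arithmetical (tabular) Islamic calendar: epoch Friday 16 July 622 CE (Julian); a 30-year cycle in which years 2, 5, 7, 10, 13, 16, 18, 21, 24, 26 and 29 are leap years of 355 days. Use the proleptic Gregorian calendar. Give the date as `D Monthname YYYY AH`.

4 Shawwal 32 AH

Julian Day Number of the source date = 1959694.
Converting JDN 1959694 to the tabular Islamic calendar gives 4 Shawwal 32 AH.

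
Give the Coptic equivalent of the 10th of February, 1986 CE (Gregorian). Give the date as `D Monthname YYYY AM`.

Both dates share Julian Day Number 2446472; in the Coptic calendar that is 3 Meshir 1702 AM.

3 Meshir 1702 AM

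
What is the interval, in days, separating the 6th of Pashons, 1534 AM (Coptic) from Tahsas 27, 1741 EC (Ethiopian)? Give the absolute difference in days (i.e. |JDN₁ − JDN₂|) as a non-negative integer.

25331

JDN of the first date = 2385203.
JDN of the second date = 2359872.
|2359872 − 2385203| = 25331.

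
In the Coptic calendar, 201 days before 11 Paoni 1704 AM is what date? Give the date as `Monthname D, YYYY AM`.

JDN of 11 Paoni 1704 AM = 2447331.
2447331 − 201 = 2447130.
JDN 2447130 in the Coptic calendar is Hathor 20, 1704 AM.

Hathor 20, 1704 AM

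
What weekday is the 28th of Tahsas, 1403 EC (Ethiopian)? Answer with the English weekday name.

Equivalently 2 January 1411 Gregorian, JDN 2236418.
2236418 ≡ 2 (mod 7); counting from Monday = 0 gives Wednesday.

Wednesday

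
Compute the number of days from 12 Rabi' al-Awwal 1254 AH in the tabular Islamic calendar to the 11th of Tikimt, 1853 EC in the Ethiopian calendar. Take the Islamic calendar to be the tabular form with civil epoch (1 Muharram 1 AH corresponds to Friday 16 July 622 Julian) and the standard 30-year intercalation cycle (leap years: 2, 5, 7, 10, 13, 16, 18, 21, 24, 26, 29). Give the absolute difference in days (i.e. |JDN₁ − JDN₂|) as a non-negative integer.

8173

First date → JDN 2392531; second date → JDN 2400704.
The interval is |2392531 − 2400704| = 8173 days.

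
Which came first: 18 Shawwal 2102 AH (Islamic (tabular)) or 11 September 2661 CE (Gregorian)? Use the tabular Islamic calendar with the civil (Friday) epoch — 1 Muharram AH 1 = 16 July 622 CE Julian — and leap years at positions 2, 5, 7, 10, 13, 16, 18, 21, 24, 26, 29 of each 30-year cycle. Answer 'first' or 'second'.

Converting both to JDN: 2693247 vs 2693224; the smaller is the second.

second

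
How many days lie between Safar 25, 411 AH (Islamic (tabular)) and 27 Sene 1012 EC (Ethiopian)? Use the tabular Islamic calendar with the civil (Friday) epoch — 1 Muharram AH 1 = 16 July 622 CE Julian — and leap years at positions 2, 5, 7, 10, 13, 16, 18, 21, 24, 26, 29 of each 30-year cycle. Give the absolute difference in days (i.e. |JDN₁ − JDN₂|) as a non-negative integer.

1

First date → JDN 2093784; second date → JDN 2093785.
The interval is |2093784 − 2093785| = 1 day.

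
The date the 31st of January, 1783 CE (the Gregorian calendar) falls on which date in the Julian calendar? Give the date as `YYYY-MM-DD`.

The Julian–Gregorian offset here is 11 days (Julian trailing).
31 January 1783 Gregorian − 11 days → 20 January 1783 Julian.

1783-01-20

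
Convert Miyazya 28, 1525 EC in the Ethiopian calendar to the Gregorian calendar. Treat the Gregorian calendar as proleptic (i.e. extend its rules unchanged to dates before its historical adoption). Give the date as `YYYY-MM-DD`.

1533-05-03

Both dates share Julian Day Number 2281099; in the Gregorian calendar that is 3 May 1533 CE.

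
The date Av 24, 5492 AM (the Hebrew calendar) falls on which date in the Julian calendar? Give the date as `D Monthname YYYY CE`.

4 August 1732 CE

The source date corresponds to 15 August 1732 in the Gregorian calendar (JDN 2353887).
That day falls on 4 August 1732 CE in the Julian calendar.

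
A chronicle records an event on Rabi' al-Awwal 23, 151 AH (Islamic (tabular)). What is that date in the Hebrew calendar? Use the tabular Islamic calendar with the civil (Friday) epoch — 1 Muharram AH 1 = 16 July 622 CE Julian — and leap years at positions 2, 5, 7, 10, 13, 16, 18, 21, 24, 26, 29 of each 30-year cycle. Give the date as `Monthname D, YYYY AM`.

Julian Day Number of the source date = 2001676.
Converting JDN 2001676 to the Hebrew calendar gives 24 Nisan 4528 AM.

Nisan 24, 4528 AM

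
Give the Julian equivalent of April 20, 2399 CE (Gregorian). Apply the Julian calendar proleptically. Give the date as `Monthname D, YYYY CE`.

April 4, 2399 CE

For dates in this range the Gregorian date is 16 days ahead of the Julian.
20 April 2399 Gregorian − 16 days → 4 April 2399 Julian.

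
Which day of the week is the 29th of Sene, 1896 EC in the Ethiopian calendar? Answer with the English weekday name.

Equivalently 6 July 1904 Gregorian, JDN 2416668.
2416668 ≡ 2 (mod 7); counting from Monday = 0 gives Wednesday.

Wednesday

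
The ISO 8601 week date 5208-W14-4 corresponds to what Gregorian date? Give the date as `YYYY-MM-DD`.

5208-04-03

ISO week 1 of 5208 is the week containing the first Thursday of 5208.
Week 14, day 4 (Thursday) lands on 5208-04-03.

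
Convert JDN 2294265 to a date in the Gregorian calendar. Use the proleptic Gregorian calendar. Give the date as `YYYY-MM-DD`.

1569-05-20

JDN 2451545 is 1 Jan 2000; 2294265 is −157280 days from there.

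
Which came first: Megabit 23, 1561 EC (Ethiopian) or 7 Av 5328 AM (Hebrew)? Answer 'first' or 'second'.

The two dates have Julian Day Numbers 2294213 and 2293983 respectively.
Since 2293983 < 2294213, the second date comes first.

second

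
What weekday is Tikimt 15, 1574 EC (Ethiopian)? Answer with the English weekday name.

Equivalently 22 October 1581 Gregorian, JDN 2298803.
Since JDN mod 7 = 3 (0 = Monday), the day is Thursday.

Thursday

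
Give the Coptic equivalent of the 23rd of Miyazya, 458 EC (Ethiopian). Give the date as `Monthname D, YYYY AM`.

The source date corresponds to 19 April 466 in the proleptic Gregorian calendar (JDN 1891372).
That day falls on 23 Parmouti 182 AM in the Coptic calendar.

Parmouti 23, 182 AM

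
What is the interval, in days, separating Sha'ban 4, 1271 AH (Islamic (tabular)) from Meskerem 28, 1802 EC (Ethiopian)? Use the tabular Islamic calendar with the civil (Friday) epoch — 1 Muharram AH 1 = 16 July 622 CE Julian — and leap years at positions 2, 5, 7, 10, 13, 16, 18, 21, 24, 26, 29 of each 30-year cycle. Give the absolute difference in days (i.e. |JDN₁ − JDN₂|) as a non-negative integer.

First date → JDN 2398696; second date → JDN 2382063.
The interval is |2398696 − 2382063| = 16633 days.

16633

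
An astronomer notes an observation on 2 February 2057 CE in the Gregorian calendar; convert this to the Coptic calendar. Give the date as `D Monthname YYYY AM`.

25 Tobi 1773 AM

Julian Day Number of the source date = 2472397.
Converting JDN 2472397 to the Coptic calendar gives 25 Tobi 1773 AM.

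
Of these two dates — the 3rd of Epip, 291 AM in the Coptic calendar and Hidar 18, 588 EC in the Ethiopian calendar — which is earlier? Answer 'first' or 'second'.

first

First date → JDN 1931254; second date → JDN 1938700.
JDN 1931254 < JDN 1938700, so the first date is earlier.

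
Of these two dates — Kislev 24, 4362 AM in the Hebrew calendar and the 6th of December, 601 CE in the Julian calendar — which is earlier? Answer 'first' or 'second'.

first

First date → JDN 1940902; second date → JDN 1940913.
JDN 1940902 < JDN 1940913, so the first date is earlier.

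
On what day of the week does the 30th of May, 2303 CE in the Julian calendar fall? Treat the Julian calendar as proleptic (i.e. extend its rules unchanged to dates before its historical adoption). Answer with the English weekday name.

Monday

In the Gregorian calendar this is 15 June 2303 (JDN 2562378).
2562378 ≡ 0 (mod 7); counting from Monday = 0 gives Monday.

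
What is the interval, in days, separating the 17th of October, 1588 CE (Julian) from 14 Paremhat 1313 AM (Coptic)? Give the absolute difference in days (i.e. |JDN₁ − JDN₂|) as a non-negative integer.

JDN of the first date = 2301365.
JDN of the second date = 2304431.
|2304431 − 2301365| = 3066.

3066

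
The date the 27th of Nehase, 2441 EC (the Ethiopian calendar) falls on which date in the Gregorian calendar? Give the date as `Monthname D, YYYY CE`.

September 5, 2449 CE

Julian Day Number of the source date = 2615787.
Converting JDN 2615787 to the Gregorian calendar gives 5 September 2449 CE.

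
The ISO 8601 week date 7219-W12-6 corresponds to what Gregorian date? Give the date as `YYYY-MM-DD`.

ISO week 1 of 7219 is the week containing the first Thursday of 7219.
Week 12, day 6 (Saturday) lands on 7219-03-23.

7219-03-23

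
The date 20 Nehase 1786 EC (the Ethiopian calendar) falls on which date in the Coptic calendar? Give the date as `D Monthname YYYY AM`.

The source date corresponds to 24 August 1794 in the Gregorian calendar (JDN 2376541).
That day falls on 20 Mesori 1510 AM in the Coptic calendar.

20 Mesori 1510 AM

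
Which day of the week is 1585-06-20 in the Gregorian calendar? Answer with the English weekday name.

2300140 ≡ 3 (mod 7); counting from Monday = 0 gives Thursday.

Thursday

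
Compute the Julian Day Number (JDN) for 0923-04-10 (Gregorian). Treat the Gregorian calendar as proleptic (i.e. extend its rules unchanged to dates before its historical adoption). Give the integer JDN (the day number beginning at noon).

JDN 2451545 is 1 January 2000 CE (Gregorian); the target day is −393267 days from there, so JDN = 2058278.

2058278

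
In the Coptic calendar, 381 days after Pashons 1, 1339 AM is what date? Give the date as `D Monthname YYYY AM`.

The starting date is JDN 2313974; 2313974 + 381 = 2314355.
JDN 2314355 corresponds to 16 Pashons 1340 AM.

16 Pashons 1340 AM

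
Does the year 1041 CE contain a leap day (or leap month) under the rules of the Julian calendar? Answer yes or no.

1041 mod 4 = 1, so it is a common year in the Julian calendar.

no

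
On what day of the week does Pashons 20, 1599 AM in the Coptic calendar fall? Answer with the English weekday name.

Sunday

This is JDN 2408958 (27 May 1883 Gregorian).
2408958 ≡ 6 (mod 7); counting from Monday = 0 gives Sunday.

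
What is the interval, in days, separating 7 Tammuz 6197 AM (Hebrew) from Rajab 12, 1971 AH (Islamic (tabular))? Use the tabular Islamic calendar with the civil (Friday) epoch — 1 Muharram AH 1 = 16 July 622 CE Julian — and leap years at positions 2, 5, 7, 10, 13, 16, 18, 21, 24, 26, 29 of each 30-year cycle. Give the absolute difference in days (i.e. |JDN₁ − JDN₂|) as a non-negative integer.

35382

First date → JDN 2611348; second date → JDN 2646730.
The interval is |2611348 − 2646730| = 35382 days.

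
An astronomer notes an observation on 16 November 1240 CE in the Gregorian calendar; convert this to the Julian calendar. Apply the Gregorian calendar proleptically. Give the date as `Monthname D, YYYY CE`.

November 9, 1240 CE

For dates in this range the Gregorian date is 7 days ahead of the Julian.
16 November 1240 Gregorian − 7 days → 9 November 1240 Julian.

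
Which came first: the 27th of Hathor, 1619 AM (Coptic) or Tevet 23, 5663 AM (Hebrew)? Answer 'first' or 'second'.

Converting both to JDN: 2416090 vs 2416137; the smaller is the first.

first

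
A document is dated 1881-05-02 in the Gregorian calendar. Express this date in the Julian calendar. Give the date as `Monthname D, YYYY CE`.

April 20, 1881 CE

For dates in this range the Gregorian date is 12 days ahead of the Julian.
2 May 1881 Gregorian − 12 days → 20 April 1881 Julian.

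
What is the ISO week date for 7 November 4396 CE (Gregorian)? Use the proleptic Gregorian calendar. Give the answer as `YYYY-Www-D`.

The weekday is Thursday (ISO weekday 4).
That Thursday belongs to ISO week 45 of ISO year 4396.

4396-W45-4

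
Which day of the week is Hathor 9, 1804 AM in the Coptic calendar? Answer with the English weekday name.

Equivalently 19 November 2087 Gregorian, JDN 2483644.
2483644 ≡ 2 (mod 7); counting from Monday = 0 gives Wednesday.

Wednesday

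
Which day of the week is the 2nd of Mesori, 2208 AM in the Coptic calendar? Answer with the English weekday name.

In the Gregorian calendar this is 11 August 2492 (JDN 2631468).
2631468 ≡ 0 (mod 7); counting from Monday = 0 gives Monday.

Monday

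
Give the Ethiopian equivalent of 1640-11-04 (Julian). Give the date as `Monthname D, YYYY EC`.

The source date corresponds to 14 November 1640 in the Gregorian calendar (JDN 2320376).
That day falls on 8 Hidar 1633 EC in the Ethiopian calendar.

Hidar 8, 1633 EC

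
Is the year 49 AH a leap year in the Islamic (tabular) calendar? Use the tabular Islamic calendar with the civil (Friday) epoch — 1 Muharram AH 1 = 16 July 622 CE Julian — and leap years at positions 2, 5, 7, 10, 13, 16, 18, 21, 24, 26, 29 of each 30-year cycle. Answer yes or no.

Year 49 AH is year 19 of its 30-year cycle; leap positions are 2, 5, 7, 10, 13, 16, 18, 21, 24, 26, 29, so it is a common year (354 days).

no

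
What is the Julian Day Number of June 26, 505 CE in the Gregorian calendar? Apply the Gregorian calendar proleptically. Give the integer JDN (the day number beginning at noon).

JDN 2299161 is 15 October 1582 CE (Gregorian); the target day is −393477 days from there, so JDN = 1905684.

1905684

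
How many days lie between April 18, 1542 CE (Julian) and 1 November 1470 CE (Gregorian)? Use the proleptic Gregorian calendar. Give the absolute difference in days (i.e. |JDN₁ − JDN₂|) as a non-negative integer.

26110

First date → JDN 2284381; second date → JDN 2258271.
The interval is |2284381 − 2258271| = 26110 days.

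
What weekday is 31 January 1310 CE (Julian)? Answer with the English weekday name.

Saturday

This is JDN 2199566 (8 February 1310 Gregorian).
2199566 ≡ 5 (mod 7); counting from Monday = 0 gives Saturday.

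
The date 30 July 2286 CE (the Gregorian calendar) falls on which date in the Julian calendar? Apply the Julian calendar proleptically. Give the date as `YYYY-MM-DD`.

2286-07-15

At this point the Julian calendar is 15 days behind the Gregorian.
30 July 2286 Gregorian − 15 days → 15 July 2286 Julian.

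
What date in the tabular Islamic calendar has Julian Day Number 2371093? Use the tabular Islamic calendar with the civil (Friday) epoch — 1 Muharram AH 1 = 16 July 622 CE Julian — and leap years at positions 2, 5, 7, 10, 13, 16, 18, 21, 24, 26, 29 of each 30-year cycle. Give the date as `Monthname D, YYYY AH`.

JDN 2371093 is 24 September 1779 in the Gregorian calendar.
In the tabular Islamic calendar that day is Ramadan 13, 1193 AH.

Ramadan 13, 1193 AH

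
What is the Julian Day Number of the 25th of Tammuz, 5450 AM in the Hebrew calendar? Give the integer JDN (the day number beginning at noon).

2338503

Equivalently 2 July 1690 (Gregorian).
JDN 2451545 is 1 January 2000 CE (Gregorian); the target day is −113042 days from there, so JDN = 2338503.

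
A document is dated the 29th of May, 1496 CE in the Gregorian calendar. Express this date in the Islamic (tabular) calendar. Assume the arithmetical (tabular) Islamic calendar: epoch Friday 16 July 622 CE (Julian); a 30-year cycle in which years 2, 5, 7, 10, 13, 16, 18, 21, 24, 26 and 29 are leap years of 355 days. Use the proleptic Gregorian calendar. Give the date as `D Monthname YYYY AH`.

7 Ramadan 901 AH

Both dates share Julian Day Number 2267612; in the tabular Islamic calendar that is 7 Ramadan 901 AH.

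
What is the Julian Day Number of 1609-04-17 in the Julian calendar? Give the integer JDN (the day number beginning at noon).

In the Gregorian calendar the same day is 27 April 1609.
JDN 2451545 is 1 January 2000 CE (Gregorian); the target day is −142693 days from there, so JDN = 2308852.

2308852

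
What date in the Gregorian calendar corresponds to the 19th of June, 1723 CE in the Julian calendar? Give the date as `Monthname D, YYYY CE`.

June 30, 1723 CE

At this point the Julian calendar is 11 days behind the Gregorian.
19 June 1723 Julian + 11 days → 30 June 1723 Gregorian.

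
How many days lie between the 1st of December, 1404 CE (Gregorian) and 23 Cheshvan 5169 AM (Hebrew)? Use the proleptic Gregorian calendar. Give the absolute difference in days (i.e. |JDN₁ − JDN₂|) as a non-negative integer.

1452

JDN of the first date = 2234195.
JDN of the second date = 2235647.
|2235647 − 2234195| = 1452.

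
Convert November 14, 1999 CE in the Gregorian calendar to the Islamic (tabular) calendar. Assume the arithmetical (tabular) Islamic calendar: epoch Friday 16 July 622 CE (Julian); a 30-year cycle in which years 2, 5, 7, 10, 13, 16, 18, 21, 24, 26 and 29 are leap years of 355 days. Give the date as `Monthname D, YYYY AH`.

Both dates share Julian Day Number 2451497; in the tabular Islamic calendar that is 5 Sha'ban 1420 AH.

Sha'ban 5, 1420 AH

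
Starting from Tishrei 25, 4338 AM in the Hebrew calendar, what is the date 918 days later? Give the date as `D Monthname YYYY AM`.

26 Adar II 4340 AM

The starting date is JDN 1932073; 1932073 + 918 = 1932991.
JDN 1932991 corresponds to 26 Adar II 4340 AM.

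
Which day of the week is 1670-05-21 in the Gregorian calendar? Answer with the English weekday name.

Since JDN mod 7 = 2 (0 = Monday), the day is Wednesday.

Wednesday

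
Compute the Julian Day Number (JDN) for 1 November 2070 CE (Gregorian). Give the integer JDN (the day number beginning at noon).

JDN 2451545 is 1 January 2000 CE (Gregorian); the target day is +25872 days from there, so JDN = 2477417.

2477417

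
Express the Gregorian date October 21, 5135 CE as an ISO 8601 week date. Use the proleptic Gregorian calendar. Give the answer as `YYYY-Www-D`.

5135-W43-1

The weekday is Monday (ISO weekday 1).
That Monday belongs to ISO week 43 of ISO year 5135.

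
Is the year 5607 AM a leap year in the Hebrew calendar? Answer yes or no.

no

Hebrew year 5607 is year 2 of its 19-year Metonic cycle; leap years are at positions 3, 6, 8, 11, 14, 17, 19, so it is a common year (12 months).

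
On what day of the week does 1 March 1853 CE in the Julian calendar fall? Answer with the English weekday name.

In the Gregorian calendar this is 13 March 1853 (JDN 2397926).
JDN 2397926 mod 7 = 6, and JDN 0 was a Monday, so this is a Sunday.

Sunday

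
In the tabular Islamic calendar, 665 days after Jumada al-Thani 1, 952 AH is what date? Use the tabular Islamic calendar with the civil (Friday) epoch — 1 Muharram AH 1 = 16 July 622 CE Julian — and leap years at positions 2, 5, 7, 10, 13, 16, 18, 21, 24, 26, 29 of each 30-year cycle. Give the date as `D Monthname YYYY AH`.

The starting date is JDN 2285591; 2285591 + 665 = 2286256.
JDN 2286256 corresponds to 17 Rabi' al-Thani 954 AH.

17 Rabi' al-Thani 954 AH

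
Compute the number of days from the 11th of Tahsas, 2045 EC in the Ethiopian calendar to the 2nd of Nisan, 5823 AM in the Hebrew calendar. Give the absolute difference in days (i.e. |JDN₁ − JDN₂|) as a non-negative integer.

3754

JDN of the first date = 2470892.
JDN of the second date = 2474646.
|2474646 − 2470892| = 3754.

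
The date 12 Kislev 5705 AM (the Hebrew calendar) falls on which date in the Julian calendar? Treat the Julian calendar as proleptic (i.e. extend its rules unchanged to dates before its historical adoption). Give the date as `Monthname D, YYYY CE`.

Julian Day Number of the source date = 2431423.
Converting JDN 2431423 to the Julian calendar gives 15 November 1944 CE.

November 15, 1944 CE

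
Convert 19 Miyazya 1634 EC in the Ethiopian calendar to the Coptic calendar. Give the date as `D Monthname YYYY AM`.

19 Parmouti 1358 AM

Julian Day Number of the source date = 2320902.
Converting JDN 2320902 to the Coptic calendar gives 19 Parmouti 1358 AM.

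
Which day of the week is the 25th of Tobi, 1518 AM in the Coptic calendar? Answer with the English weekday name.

Monday

This is JDN 2379258 (1 February 1802 Gregorian).
2379258 ≡ 0 (mod 7); counting from Monday = 0 gives Monday.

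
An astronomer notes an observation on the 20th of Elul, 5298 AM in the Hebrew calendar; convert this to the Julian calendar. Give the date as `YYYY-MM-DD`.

Both dates share Julian Day Number 2283040; in the Julian calendar that is 16 August 1538 CE.

1538-08-16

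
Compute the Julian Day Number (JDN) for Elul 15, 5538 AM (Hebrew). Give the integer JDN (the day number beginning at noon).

2370711

Equivalently 7 September 1778 (Gregorian).
JDN 2299161 is 15 October 1582 CE (Gregorian); the target day is +71550 days from there, so JDN = 2370711.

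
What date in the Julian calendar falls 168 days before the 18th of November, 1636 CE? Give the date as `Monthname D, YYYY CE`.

June 3, 1636 CE

JDN of the 18th of November, 1636 CE = 2318929.
2318929 − 168 = 2318761.
JDN 2318761 in the Julian calendar is June 3, 1636 CE.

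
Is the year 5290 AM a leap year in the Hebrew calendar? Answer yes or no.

Hebrew year 5290 is year 8 of its 19-year Metonic cycle; leap years are at positions 3, 6, 8, 11, 14, 17, 19, so it is a leap year (13 months).

yes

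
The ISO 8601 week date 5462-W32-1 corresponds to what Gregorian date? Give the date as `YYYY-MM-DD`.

5462-08-04

ISO week 1 of 5462 is the week containing the first Thursday of 5462.
Week 32, day 1 (Monday) lands on 5462-08-04.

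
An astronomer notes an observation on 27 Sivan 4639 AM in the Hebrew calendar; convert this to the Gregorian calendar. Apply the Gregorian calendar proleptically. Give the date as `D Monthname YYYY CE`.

25 June 879 CE

Julian Day Number of the source date = 2042284.
Converting JDN 2042284 to the Gregorian calendar gives 25 June 879 CE.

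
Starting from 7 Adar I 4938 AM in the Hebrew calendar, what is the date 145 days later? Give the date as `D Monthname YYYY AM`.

4 Tammuz 4938 AM

Counting 145 days forward from JDN 2151349 reaches JDN 2151494, which is 4 Tammuz 4938 AM.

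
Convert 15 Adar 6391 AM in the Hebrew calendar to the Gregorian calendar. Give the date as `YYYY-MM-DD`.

2631-03-11

Julian Day Number of the source date = 2682082.
Converting JDN 2682082 to the Gregorian calendar gives 11 March 2631 CE.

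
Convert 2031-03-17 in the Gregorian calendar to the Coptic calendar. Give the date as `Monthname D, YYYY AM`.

Paremhat 8, 1747 AM

Julian Day Number of the source date = 2462943.
Converting JDN 2462943 to the Coptic calendar gives 8 Paremhat 1747 AM.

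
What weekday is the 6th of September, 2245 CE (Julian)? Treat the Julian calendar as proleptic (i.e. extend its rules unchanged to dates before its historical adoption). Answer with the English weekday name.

Sunday

In the Gregorian calendar this is 21 September 2245 (JDN 2541293).
2541293 ≡ 6 (mod 7); counting from Monday = 0 gives Sunday.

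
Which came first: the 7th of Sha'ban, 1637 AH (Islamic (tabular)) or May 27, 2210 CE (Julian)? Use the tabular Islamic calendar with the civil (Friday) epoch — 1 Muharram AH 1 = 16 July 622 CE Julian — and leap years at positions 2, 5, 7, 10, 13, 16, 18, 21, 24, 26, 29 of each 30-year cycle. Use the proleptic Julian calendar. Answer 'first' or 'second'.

First date → JDN 2528397; second date → JDN 2528407.
JDN 2528397 < JDN 2528407, so the first date is earlier.

first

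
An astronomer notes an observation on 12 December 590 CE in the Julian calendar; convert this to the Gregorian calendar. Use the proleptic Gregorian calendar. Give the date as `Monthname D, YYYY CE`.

The Julian–Gregorian offset here is 2 days (Julian trailing).
12 December 590 Julian + 2 days → 14 December 590 Gregorian.

December 14, 590 CE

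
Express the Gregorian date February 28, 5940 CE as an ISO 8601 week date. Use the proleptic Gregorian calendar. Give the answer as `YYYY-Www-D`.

The weekday is Wednesday (ISO weekday 3).
That Wednesday belongs to ISO week 9 of ISO year 5940.

5940-W09-3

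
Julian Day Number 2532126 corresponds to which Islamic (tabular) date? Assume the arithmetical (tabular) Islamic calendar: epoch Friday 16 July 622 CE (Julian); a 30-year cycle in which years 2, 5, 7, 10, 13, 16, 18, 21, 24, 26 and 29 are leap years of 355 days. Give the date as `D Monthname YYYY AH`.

15 Safar 1648 AH

JDN 2532126 is 16 August 2220 in the Gregorian calendar.
In the tabular Islamic calendar that day is 15 Safar 1648 AH.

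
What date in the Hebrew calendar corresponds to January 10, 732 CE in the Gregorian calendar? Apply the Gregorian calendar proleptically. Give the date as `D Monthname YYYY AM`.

4 Shevat 4492 AM

Both dates share Julian Day Number 1988426; in the Hebrew calendar that is 4 Shevat 4492 AM.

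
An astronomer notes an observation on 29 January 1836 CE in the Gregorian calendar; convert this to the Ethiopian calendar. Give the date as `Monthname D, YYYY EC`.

Julian Day Number of the source date = 2391673.
Converting JDN 2391673 to the Ethiopian calendar gives 21 Tir 1828 EC.

Tir 21, 1828 EC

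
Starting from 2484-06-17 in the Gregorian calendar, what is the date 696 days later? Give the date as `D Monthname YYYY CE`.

Counting 696 days forward from JDN 2628491 reaches JDN 2629187, which is 14 May 2486 CE.

14 May 2486 CE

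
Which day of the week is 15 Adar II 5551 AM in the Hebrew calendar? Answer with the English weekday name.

In the Gregorian calendar this is 21 March 1791 (JDN 2375289).
Since JDN mod 7 = 0 (0 = Monday), the day is Monday.

Monday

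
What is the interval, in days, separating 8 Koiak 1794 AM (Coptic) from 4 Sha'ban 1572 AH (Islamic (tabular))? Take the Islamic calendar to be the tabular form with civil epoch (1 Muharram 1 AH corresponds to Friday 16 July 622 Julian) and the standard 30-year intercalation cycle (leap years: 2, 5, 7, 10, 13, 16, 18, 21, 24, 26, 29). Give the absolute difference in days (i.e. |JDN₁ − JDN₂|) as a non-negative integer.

JDN of the first date = 2480020.
JDN of the second date = 2505360.
|2505360 − 2480020| = 25340.

25340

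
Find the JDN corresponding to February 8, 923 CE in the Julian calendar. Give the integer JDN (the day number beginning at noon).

In the proleptic Gregorian calendar the same day is 13 February 923.
JDN 2451545 is 1 January 2000 CE (Gregorian); the target day is −393323 days from there, so JDN = 2058222.

2058222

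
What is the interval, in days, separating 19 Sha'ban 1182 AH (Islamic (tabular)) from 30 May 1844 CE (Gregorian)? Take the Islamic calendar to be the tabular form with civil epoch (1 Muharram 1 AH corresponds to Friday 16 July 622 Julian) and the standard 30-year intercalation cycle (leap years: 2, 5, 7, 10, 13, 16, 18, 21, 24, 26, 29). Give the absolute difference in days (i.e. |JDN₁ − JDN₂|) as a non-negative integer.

JDN of the first date = 2367172.
JDN of the second date = 2394717.
|2394717 − 2367172| = 27545.

27545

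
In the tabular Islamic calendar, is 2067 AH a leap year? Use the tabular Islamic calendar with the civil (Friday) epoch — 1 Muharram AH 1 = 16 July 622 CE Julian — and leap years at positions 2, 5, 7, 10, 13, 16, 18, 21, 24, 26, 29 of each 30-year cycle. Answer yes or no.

no

Year 2067 AH is year 27 of its 30-year cycle; leap positions are 2, 5, 7, 10, 13, 16, 18, 21, 24, 26, 29, so it is a common year (354 days).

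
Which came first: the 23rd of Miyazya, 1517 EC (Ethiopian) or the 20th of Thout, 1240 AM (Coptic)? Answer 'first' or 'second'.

Converting both to JDN: 2278172 vs 2277594; the smaller is the second.

second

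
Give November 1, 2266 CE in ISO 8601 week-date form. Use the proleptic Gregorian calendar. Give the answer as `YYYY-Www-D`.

The weekday is Thursday (ISO weekday 4).
That Thursday belongs to ISO week 44 of ISO year 2266.

2266-W44-4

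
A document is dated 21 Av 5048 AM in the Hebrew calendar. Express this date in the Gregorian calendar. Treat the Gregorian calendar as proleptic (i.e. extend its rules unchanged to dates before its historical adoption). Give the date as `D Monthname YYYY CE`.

Both dates share Julian Day Number 2191703; in the Gregorian calendar that is 29 July 1288 CE.

29 July 1288 CE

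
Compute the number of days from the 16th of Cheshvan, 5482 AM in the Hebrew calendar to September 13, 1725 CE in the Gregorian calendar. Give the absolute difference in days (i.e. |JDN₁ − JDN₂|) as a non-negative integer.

1407

JDN of the first date = 2349952.
JDN of the second date = 2351359.
|2351359 − 2349952| = 1407.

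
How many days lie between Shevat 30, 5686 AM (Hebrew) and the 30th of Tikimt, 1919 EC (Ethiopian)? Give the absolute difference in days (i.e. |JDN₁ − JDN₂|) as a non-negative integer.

268

First date → JDN 2424561; second date → JDN 2424829.
The interval is |2424561 − 2424829| = 268 days.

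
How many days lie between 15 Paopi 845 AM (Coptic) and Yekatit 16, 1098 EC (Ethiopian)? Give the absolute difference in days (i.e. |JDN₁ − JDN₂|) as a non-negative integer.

JDN of the first date = 2133345.
JDN of the second date = 2125065.
|2125065 − 2133345| = 8280.

8280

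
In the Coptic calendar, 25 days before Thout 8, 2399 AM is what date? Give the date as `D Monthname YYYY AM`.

18 Mesori 2398 AM

The starting date is JDN 2700906; 2700906 − 25 = 2700881.
JDN 2700881 corresponds to 18 Mesori 2398 AM.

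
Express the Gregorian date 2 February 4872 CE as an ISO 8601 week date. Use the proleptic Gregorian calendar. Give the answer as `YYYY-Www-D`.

4872-W05-2

The weekday is Tuesday (ISO weekday 2).
That Tuesday belongs to ISO week 5 of ISO year 4872.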